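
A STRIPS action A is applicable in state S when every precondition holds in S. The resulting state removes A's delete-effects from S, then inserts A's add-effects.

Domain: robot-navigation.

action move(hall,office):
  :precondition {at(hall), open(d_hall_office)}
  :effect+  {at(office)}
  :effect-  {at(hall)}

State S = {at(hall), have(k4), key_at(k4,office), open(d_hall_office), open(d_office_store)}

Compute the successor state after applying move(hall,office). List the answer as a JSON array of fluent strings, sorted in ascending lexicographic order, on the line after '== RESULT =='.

Progress:
  pre ⊆ S: {at(hall), open(d_hall_office)} ⊆ S  — applicable
  S \ del = {have(k4), key_at(k4,office), open(d_hall_office), open(d_office_store)}
  ∪ add   = {at(office), have(k4), key_at(k4,office), open(d_hall_office), open(d_office_store)}

== RESULT ==
["at(office)", "have(k4)", "key_at(k4,office)", "open(d_hall_office)", "open(d_office_store)"]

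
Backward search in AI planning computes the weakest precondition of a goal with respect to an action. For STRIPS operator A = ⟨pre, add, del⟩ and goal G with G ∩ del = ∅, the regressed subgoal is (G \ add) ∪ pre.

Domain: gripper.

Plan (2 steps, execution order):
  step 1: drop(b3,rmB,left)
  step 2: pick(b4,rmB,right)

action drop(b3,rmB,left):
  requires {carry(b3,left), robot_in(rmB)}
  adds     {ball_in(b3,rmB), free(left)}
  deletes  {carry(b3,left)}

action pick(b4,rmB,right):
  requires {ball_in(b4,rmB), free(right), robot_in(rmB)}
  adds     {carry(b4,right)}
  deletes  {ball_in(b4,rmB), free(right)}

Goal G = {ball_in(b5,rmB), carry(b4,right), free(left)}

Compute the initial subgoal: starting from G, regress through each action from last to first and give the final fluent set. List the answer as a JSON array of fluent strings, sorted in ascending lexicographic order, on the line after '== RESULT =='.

Work backward from the goal:
  through step 2 (pick(b4,rmB,right)): drop {carry(b4,right)}, keep {ball_in(b5,rmB), free(left)}, require {ball_in(b4,rmB), free(right), robot_in(rmB)}
    → {ball_in(b4,rmB), ball_in(b5,rmB), free(left), free(right), robot_in(rmB)}
  through step 1 (drop(b3,rmB,left)): drop {free(left)}, keep {ball_in(b4,rmB), ball_in(b5,rmB), free(right), robot_in(rmB)}, require {carry(b3,left), robot_in(rmB)}
    → {ball_in(b4,rmB), ball_in(b5,rmB), carry(b3,left), free(right), robot_in(rmB)}

== RESULT ==
["ball_in(b4,rmB)", "ball_in(b5,rmB)", "carry(b3,left)", "free(right)", "robot_in(rmB)"]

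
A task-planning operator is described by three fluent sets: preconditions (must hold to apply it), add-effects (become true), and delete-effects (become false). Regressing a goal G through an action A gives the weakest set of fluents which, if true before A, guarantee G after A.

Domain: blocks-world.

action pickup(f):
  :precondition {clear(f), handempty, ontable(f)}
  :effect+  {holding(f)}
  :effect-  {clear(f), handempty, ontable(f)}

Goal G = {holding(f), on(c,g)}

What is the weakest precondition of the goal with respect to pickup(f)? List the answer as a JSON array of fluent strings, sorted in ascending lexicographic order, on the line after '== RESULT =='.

Regress:
  G ∩ del = {}  (empty — regression defined)
  G \ add = {holding(f), on(c,g)} \ {holding(f)} = {on(c,g)}
  ∪ pre   = {on(c,g)} ∪ {clear(f), handempty, ontable(f)}
          = {clear(f), handempty, on(c,g), ontable(f)}

== RESULT ==
["clear(f)", "handempty", "on(c,g)", "ontable(f)"]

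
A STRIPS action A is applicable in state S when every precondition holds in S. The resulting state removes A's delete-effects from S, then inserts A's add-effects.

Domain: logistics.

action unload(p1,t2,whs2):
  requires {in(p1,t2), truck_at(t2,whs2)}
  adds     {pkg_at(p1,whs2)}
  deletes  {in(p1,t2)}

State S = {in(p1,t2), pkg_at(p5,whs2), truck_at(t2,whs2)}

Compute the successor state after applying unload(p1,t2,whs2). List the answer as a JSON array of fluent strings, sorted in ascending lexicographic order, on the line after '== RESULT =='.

Compute (S \ del) ∪ add:
  pre ⊆ S: {in(p1,t2), truck_at(t2,whs2)} ⊆ S  — applicable
  S \ del = {pkg_at(p5,whs2), truck_at(t2,whs2)}
  ∪ add   = {pkg_at(p1,whs2), pkg_at(p5,whs2), truck_at(t2,whs2)}

== RESULT ==
["pkg_at(p1,whs2)", "pkg_at(p5,whs2)", "truck_at(t2,whs2)"]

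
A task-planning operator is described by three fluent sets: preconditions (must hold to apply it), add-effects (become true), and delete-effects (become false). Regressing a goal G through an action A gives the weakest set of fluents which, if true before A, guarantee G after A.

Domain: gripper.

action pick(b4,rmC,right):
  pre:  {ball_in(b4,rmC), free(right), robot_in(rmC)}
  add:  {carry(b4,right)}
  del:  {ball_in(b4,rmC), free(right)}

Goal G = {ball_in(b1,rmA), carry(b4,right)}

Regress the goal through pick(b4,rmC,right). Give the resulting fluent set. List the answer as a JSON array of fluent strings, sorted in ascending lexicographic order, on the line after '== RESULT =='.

Compute (G \ add) ∪ pre:
  G ∩ del = {}  (empty — regression defined)
  G \ add = {ball_in(b1,rmA), carry(b4,right)} \ {carry(b4,right)} = {ball_in(b1,rmA)}
  ∪ pre   = {ball_in(b1,rmA)} ∪ {ball_in(b4,rmC), free(right), robot_in(rmC)}
          = {ball_in(b1,rmA), ball_in(b4,rmC), free(right), robot_in(rmC)}

== RESULT ==
["ball_in(b1,rmA)", "ball_in(b4,rmC)", "free(right)", "robot_in(rmC)"]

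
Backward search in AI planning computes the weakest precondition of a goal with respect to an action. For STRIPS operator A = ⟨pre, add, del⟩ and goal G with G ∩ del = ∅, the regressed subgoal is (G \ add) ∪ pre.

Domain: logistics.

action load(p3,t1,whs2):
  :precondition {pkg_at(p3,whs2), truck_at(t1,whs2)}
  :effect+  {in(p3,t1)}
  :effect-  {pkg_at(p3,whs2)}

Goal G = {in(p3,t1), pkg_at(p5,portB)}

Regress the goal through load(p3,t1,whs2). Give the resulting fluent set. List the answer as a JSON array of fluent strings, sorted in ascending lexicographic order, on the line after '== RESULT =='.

Regress:
  G ∩ del = {}  (empty — regression defined)
  G \ add = {in(p3,t1), pkg_at(p5,portB)} \ {in(p3,t1)} = {pkg_at(p5,portB)}
  ∪ pre   = {pkg_at(p5,portB)} ∪ {pkg_at(p3,whs2), truck_at(t1,whs2)}
          = {pkg_at(p3,whs2), pkg_at(p5,portB), truck_at(t1,whs2)}

== RESULT ==
["pkg_at(p3,whs2)", "pkg_at(p5,portB)", "truck_at(t1,whs2)"]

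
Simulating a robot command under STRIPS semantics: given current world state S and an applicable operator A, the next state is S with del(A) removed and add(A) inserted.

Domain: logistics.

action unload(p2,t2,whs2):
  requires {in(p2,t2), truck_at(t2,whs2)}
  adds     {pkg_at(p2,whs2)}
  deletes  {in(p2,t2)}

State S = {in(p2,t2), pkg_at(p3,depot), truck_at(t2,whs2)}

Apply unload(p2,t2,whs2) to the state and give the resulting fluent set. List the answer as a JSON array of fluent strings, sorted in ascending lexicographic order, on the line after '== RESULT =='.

Progress:
  pre ⊆ S: {in(p2,t2), truck_at(t2,whs2)} ⊆ S  — applicable
  S \ del = {pkg_at(p3,depot), truck_at(t2,whs2)}
  ∪ add   = {pkg_at(p2,whs2), pkg_at(p3,depot), truck_at(t2,whs2)}

== RESULT ==
["pkg_at(p2,whs2)", "pkg_at(p3,depot)", "truck_at(t2,whs2)"]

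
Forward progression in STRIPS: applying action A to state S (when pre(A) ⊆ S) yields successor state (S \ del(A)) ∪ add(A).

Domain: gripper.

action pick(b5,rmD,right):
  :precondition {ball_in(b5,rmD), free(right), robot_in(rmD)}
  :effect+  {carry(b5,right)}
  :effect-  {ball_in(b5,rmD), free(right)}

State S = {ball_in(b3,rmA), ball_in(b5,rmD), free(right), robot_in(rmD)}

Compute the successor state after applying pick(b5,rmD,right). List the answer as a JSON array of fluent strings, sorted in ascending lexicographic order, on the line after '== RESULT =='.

Compute (S \ del) ∪ add:
  pre ⊆ S: {ball_in(b5,rmD), free(right), robot_in(rmD)} ⊆ S  — applicable
  S \ del = {ball_in(b3,rmA), robot_in(rmD)}
  ∪ add   = {ball_in(b3,rmA), carry(b5,right), robot_in(rmD)}

== RESULT ==
["ball_in(b3,rmA)", "carry(b5,right)", "robot_in(rmD)"]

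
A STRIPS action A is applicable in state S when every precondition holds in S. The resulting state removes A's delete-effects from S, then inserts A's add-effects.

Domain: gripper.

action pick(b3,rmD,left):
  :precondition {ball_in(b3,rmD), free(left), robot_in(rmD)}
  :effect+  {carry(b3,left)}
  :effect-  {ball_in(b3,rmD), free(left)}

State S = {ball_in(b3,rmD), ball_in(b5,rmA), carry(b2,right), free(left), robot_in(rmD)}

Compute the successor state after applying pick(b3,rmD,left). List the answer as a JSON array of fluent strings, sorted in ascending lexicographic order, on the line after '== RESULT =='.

Compute (S \ del) ∪ add:
  pre ⊆ S: {ball_in(b3,rmD), free(left), robot_in(rmD)} ⊆ S  — applicable
  S \ del = {ball_in(b5,rmA), carry(b2,right), robot_in(rmD)}
  ∪ add   = {ball_in(b5,rmA), carry(b2,right), carry(b3,left), robot_in(rmD)}

== RESULT ==
["ball_in(b5,rmA)", "carry(b2,right)", "carry(b3,left)", "robot_in(rmD)"]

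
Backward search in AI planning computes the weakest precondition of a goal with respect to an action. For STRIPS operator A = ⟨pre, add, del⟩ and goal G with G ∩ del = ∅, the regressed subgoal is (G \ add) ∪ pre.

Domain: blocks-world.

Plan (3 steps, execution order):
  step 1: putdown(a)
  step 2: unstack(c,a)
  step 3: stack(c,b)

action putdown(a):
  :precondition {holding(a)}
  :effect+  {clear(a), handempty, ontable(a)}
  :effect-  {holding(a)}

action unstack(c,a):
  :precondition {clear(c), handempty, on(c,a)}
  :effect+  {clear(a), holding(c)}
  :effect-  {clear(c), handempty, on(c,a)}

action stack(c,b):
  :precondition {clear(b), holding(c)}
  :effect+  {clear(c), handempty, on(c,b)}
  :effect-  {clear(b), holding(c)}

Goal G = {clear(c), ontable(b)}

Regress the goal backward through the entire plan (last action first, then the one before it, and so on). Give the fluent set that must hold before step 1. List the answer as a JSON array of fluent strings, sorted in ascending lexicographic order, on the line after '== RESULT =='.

Work backward from the goal:
  through step 3 (stack(c,b)): drop {clear(c)}, keep {ontable(b)}, require {clear(b), holding(c)}
    → {clear(b), holding(c), ontable(b)}
  through step 2 (unstack(c,a)): drop {holding(c)}, keep {clear(b), ontable(b)}, require {clear(c), handempty, on(c,a)}
    → {clear(b), clear(c), handempty, on(c,a), ontable(b)}
  through step 1 (putdown(a)): drop {handempty}, keep {clear(b), clear(c), on(c,a), ontable(b)}, require {holding(a)}
    → {clear(b), clear(c), holding(a), on(c,a), ontable(b)}

== RESULT ==
["clear(b)", "clear(c)", "holding(a)", "on(c,a)", "ontable(b)"]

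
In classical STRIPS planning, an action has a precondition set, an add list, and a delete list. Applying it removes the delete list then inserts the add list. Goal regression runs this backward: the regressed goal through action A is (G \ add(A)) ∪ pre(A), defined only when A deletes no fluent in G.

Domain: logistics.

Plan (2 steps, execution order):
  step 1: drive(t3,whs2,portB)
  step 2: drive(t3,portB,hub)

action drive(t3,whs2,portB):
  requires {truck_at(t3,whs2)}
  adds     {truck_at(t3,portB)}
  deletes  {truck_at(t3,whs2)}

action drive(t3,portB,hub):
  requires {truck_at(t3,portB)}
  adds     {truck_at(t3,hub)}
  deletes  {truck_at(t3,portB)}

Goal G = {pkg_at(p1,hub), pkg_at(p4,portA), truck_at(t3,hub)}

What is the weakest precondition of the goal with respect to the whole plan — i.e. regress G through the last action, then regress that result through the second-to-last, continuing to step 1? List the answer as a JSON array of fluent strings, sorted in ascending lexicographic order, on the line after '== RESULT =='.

Work backward from the goal:
  through step 2 (drive(t3,portB,hub)): drop {truck_at(t3,hub)}, keep {pkg_at(p1,hub), pkg_at(p4,portA)}, require {truck_at(t3,portB)}
    → {pkg_at(p1,hub), pkg_at(p4,portA), truck_at(t3,portB)}
  through step 1 (drive(t3,whs2,portB)): drop {truck_at(t3,portB)}, keep {pkg_at(p1,hub), pkg_at(p4,portA)}, require {truck_at(t3,whs2)}
    → {pkg_at(p1,hub), pkg_at(p4,portA), truck_at(t3,whs2)}

== RESULT ==
["pkg_at(p1,hub)", "pkg_at(p4,portA)", "truck_at(t3,whs2)"]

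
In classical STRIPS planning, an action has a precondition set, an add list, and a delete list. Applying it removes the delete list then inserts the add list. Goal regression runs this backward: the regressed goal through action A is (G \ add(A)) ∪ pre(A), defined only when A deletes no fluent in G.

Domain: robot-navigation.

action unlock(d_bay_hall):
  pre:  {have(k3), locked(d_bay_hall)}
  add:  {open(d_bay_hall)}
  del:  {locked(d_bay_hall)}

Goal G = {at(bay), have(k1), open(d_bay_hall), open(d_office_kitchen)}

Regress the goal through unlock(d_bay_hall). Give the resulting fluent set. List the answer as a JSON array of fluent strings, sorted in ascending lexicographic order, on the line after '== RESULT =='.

Regress:
  G ∩ del = {}  (empty — regression defined)
  G \ add = {at(bay), have(k1), open(d_bay_hall), open(d_office_kitchen)} \ {open(d_bay_hall)} = {at(bay), have(k1), open(d_office_kitchen)}
  ∪ pre   = {at(bay), have(k1), open(d_office_kitchen)} ∪ {have(k3), locked(d_bay_hall)}
          = {at(bay), have(k1), have(k3), locked(d_bay_hall), open(d_office_kitchen)}

== RESULT ==
["at(bay)", "have(k1)", "have(k3)", "locked(d_bay_hall)", "open(d_office_kitchen)"]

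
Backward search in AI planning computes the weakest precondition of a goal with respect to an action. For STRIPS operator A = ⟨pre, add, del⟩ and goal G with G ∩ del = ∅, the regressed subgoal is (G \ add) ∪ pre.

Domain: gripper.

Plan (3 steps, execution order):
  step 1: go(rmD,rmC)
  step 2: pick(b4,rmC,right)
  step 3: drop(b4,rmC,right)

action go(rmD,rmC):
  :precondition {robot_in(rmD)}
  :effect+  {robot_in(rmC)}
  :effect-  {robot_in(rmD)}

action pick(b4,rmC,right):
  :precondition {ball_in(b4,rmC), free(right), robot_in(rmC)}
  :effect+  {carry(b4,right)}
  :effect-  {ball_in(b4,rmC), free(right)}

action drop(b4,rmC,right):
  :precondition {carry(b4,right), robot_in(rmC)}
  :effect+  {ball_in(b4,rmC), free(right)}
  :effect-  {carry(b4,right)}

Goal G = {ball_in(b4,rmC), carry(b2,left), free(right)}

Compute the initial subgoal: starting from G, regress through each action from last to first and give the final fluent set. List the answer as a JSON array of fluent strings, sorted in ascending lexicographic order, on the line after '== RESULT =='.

Work backward from the goal:
  through step 3 (drop(b4,rmC,right)): drop {ball_in(b4,rmC), free(right)}, keep {carry(b2,left)}, require {carry(b4,right), robot_in(rmC)}
    → {carry(b2,left), carry(b4,right), robot_in(rmC)}
  through step 2 (pick(b4,rmC,right)): drop {carry(b4,right)}, keep {carry(b2,left), robot_in(rmC)}, require {ball_in(b4,rmC), free(right), robot_in(rmC)}
    → {ball_in(b4,rmC), carry(b2,left), free(right), robot_in(rmC)}
  through step 1 (go(rmD,rmC)): drop {robot_in(rmC)}, keep {ball_in(b4,rmC), carry(b2,left), free(right)}, require {robot_in(rmD)}
    → {ball_in(b4,rmC), carry(b2,left), free(right), robot_in(rmD)}

== RESULT ==
["ball_in(b4,rmC)", "carry(b2,left)", "free(right)", "robot_in(rmD)"]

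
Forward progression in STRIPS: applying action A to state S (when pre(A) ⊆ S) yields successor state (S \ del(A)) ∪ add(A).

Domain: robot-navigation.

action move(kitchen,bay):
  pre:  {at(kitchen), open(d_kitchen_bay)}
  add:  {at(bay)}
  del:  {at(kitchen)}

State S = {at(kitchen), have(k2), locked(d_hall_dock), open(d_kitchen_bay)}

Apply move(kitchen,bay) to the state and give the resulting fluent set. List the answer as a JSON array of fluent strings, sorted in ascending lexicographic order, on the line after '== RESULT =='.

Compute (S \ del) ∪ add:
  pre ⊆ S: {at(kitchen), open(d_kitchen_bay)} ⊆ S  — applicable
  S \ del = {have(k2), locked(d_hall_dock), open(d_kitchen_bay)}
  ∪ add   = {at(bay), have(k2), locked(d_hall_dock), open(d_kitchen_bay)}

== RESULT ==
["at(bay)", "have(k2)", "locked(d_hall_dock)", "open(d_kitchen_bay)"]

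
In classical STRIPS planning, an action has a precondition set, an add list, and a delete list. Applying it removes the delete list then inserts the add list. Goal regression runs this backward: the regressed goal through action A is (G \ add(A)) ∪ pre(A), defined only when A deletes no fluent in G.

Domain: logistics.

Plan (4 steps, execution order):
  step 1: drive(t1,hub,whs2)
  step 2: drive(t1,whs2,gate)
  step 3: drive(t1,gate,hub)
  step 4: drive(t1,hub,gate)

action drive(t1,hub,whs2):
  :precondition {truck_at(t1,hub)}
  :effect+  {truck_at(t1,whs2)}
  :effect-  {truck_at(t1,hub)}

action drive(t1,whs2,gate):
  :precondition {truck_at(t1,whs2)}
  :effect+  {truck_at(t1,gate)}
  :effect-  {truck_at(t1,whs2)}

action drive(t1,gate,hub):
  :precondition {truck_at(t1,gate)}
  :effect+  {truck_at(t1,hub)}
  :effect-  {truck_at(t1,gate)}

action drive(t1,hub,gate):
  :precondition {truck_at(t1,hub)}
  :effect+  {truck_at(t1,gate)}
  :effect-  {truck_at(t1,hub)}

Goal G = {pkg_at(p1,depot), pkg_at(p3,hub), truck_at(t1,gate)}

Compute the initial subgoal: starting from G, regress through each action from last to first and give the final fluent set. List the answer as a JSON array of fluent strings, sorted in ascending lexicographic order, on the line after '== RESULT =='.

Regress step by step:
  through step 4 (drive(t1,hub,gate)): drop {truck_at(t1,gate)}, keep {pkg_at(p1,depot), pkg_at(p3,hub)}, require {truck_at(t1,hub)}
    → {pkg_at(p1,depot), pkg_at(p3,hub), truck_at(t1,hub)}
  through step 3 (drive(t1,gate,hub)): drop {truck_at(t1,hub)}, keep {pkg_at(p1,depot), pkg_at(p3,hub)}, require {truck_at(t1,gate)}
    → {pkg_at(p1,depot), pkg_at(p3,hub), truck_at(t1,gate)}
  through step 2 (drive(t1,whs2,gate)): drop {truck_at(t1,gate)}, keep {pkg_at(p1,depot), pkg_at(p3,hub)}, require {truck_at(t1,whs2)}
    → {pkg_at(p1,depot), pkg_at(p3,hub), truck_at(t1,whs2)}
  through step 1 (drive(t1,hub,whs2)): drop {truck_at(t1,whs2)}, keep {pkg_at(p1,depot), pkg_at(p3,hub)}, require {truck_at(t1,hub)}
    → {pkg_at(p1,depot), pkg_at(p3,hub), truck_at(t1,hub)}

== RESULT ==
["pkg_at(p1,depot)", "pkg_at(p3,hub)", "truck_at(t1,hub)"]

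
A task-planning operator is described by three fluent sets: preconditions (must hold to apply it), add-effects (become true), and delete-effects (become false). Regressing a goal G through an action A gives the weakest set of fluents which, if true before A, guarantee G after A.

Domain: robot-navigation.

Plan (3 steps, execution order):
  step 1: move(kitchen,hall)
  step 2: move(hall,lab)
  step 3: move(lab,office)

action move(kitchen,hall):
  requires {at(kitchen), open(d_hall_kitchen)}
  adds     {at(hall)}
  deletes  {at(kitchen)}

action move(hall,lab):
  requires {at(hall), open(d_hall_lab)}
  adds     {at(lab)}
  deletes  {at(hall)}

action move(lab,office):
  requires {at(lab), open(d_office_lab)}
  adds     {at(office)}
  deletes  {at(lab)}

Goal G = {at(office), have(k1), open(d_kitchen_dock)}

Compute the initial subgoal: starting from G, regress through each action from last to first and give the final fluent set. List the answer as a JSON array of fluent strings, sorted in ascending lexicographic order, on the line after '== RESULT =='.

Work backward from the goal:
  through step 3 (move(lab,office)): drop {at(office)}, keep {have(k1), open(d_kitchen_dock)}, require {at(lab), open(d_office_lab)}
    → {at(lab), have(k1), open(d_kitchen_dock), open(d_office_lab)}
  through step 2 (move(hall,lab)): drop {at(lab)}, keep {have(k1), open(d_kitchen_dock), open(d_office_lab)}, require {at(hall), open(d_hall_lab)}
    → {at(hall), have(k1), open(d_hall_lab), open(d_kitchen_dock), open(d_office_lab)}
  through step 1 (move(kitchen,hall)): drop {at(hall)}, keep {have(k1), open(d_hall_lab), open(d_kitchen_dock), open(d_office_lab)}, require {at(kitchen), open(d_hall_kitchen)}
    → {at(kitchen), have(k1), open(d_hall_kitchen), open(d_hall_lab), open(d_kitchen_dock), open(d_office_lab)}

== RESULT ==
["at(kitchen)", "have(k1)", "open(d_hall_kitchen)", "open(d_hall_lab)", "open(d_kitchen_dock)", "open(d_office_lab)"]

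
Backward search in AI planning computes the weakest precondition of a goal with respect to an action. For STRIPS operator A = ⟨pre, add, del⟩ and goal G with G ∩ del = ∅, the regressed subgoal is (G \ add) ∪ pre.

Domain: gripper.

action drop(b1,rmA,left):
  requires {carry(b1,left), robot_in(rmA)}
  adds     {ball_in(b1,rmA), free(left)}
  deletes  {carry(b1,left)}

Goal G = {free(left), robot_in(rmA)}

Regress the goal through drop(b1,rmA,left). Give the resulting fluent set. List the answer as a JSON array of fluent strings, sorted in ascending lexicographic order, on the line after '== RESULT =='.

Compute (G \ add) ∪ pre:
  G ∩ del = {}  (empty — regression defined)
  G \ add = {free(left), robot_in(rmA)} \ {ball_in(b1,rmA), free(left)} = {robot_in(rmA)}
  ∪ pre   = {robot_in(rmA)} ∪ {carry(b1,left), robot_in(rmA)}
          = {carry(b1,left), robot_in(rmA)}

== RESULT ==
["carry(b1,left)", "robot_in(rmA)"]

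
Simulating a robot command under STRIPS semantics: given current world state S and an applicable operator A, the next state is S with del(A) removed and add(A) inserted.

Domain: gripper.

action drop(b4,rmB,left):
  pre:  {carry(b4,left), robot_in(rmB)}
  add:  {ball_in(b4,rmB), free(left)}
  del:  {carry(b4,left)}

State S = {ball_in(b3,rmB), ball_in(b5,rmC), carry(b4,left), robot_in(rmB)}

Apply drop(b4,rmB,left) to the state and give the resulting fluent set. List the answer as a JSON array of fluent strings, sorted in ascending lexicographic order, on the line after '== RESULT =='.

Compute (S \ del) ∪ add:
  pre ⊆ S: {carry(b4,left), robot_in(rmB)} ⊆ S  — applicable
  S \ del = {ball_in(b3,rmB), ball_in(b5,rmC), robot_in(rmB)}
  ∪ add   = {ball_in(b3,rmB), ball_in(b4,rmB), ball_in(b5,rmC), free(left), robot_in(rmB)}

== RESULT ==
["ball_in(b3,rmB)", "ball_in(b4,rmB)", "ball_in(b5,rmC)", "free(left)", "robot_in(rmB)"]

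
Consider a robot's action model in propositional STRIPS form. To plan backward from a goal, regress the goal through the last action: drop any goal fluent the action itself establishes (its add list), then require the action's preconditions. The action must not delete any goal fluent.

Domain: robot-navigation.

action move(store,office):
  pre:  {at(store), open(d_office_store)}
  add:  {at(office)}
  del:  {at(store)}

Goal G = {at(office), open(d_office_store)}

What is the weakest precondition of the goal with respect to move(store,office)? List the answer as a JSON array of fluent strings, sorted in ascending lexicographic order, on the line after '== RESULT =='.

Regress:
  G ∩ del = {}  (empty — regression defined)
  G \ add = {at(office), open(d_office_store)} \ {at(office)} = {open(d_office_store)}
  ∪ pre   = {open(d_office_store)} ∪ {at(store), open(d_office_store)}
          = {at(store), open(d_office_store)}

== RESULT ==
["at(store)", "open(d_office_store)"]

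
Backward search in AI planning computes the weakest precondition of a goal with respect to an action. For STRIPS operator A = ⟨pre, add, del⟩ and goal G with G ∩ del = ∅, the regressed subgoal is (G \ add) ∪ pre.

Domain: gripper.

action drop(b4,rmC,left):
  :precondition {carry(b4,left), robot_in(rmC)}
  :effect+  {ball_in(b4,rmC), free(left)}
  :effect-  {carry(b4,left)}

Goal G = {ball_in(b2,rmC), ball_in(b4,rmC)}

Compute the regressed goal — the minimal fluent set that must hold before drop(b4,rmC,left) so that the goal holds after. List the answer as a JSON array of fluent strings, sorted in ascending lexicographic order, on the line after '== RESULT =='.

Regress:
  G ∩ del = {}  (empty — regression defined)
  G \ add = {ball_in(b2,rmC), ball_in(b4,rmC)} \ {ball_in(b4,rmC), free(left)} = {ball_in(b2,rmC)}
  ∪ pre   = {ball_in(b2,rmC)} ∪ {carry(b4,left), robot_in(rmC)}
          = {ball_in(b2,rmC), carry(b4,left), robot_in(rmC)}

== RESULT ==
["ball_in(b2,rmC)", "carry(b4,left)", "robot_in(rmC)"]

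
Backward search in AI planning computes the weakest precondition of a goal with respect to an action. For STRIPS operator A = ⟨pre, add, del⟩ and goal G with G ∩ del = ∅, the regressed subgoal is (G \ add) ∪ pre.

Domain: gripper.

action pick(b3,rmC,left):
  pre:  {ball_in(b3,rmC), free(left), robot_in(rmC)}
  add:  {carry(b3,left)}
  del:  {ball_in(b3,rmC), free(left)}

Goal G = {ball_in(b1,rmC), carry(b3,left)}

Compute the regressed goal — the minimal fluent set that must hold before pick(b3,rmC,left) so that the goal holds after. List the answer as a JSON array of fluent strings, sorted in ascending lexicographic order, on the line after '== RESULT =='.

Regress:
  G ∩ del = {}  (empty — regression defined)
  G \ add = {ball_in(b1,rmC), carry(b3,left)} \ {carry(b3,left)} = {ball_in(b1,rmC)}
  ∪ pre   = {ball_in(b1,rmC)} ∪ {ball_in(b3,rmC), free(left), robot_in(rmC)}
          = {ball_in(b1,rmC), ball_in(b3,rmC), free(left), robot_in(rmC)}

== RESULT ==
["ball_in(b1,rmC)", "ball_in(b3,rmC)", "free(left)", "robot_in(rmC)"]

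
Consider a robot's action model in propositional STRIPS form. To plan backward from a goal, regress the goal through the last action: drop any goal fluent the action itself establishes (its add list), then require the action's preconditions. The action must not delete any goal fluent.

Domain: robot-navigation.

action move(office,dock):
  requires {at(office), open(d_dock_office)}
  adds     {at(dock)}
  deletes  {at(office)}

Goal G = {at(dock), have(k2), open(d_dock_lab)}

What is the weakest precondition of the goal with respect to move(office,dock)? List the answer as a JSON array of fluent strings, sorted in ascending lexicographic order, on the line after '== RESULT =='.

Regress:
  G ∩ del = {}  (empty — regression defined)
  G \ add = {at(dock), have(k2), open(d_dock_lab)} \ {at(dock)} = {have(k2), open(d_dock_lab)}
  ∪ pre   = {have(k2), open(d_dock_lab)} ∪ {at(office), open(d_dock_office)}
          = {at(office), have(k2), open(d_dock_lab), open(d_dock_office)}

== RESULT ==
["at(office)", "have(k2)", "open(d_dock_lab)", "open(d_dock_office)"]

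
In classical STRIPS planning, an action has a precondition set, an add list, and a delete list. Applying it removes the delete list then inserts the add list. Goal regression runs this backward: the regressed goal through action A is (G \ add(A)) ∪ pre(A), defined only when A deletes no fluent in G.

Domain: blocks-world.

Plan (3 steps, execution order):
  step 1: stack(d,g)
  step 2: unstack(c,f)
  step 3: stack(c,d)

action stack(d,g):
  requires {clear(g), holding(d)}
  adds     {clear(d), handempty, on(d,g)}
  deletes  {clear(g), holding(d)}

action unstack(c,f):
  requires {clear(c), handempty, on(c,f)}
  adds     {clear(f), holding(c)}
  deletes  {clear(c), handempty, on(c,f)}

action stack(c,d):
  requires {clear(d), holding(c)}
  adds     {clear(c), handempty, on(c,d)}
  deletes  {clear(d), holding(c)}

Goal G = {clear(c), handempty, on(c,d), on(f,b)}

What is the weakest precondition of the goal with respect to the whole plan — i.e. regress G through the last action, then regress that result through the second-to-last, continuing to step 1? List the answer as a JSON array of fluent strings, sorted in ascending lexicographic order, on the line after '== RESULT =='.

Work backward from the goal:
  through step 3 (stack(c,d)): drop {clear(c), handempty, on(c,d)}, keep {on(f,b)}, require {clear(d), holding(c)}
    → {clear(d), holding(c), on(f,b)}
  through step 2 (unstack(c,f)): drop {holding(c)}, keep {clear(d), on(f,b)}, require {clear(c), handempty, on(c,f)}
    → {clear(c), clear(d), handempty, on(c,f), on(f,b)}
  through step 1 (stack(d,g)): drop {clear(d), handempty}, keep {clear(c), on(c,f), on(f,b)}, require {clear(g), holding(d)}
    → {clear(c), clear(g), holding(d), on(c,f), on(f,b)}

== RESULT ==
["clear(c)", "clear(g)", "holding(d)", "on(c,f)", "on(f,b)"]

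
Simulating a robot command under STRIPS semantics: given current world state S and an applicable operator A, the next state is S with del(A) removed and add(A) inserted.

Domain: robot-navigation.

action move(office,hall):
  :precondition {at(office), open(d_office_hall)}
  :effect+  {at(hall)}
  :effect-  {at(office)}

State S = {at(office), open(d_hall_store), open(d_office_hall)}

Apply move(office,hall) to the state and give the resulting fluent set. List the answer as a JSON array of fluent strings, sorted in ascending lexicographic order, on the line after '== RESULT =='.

Compute (S \ del) ∪ add:
  pre ⊆ S: {at(office), open(d_office_hall)} ⊆ S  — applicable
  S \ del = {open(d_hall_store), open(d_office_hall)}
  ∪ add   = {at(hall), open(d_hall_store), open(d_office_hall)}

== RESULT ==
["at(hall)", "open(d_hall_store)", "open(d_office_hall)"]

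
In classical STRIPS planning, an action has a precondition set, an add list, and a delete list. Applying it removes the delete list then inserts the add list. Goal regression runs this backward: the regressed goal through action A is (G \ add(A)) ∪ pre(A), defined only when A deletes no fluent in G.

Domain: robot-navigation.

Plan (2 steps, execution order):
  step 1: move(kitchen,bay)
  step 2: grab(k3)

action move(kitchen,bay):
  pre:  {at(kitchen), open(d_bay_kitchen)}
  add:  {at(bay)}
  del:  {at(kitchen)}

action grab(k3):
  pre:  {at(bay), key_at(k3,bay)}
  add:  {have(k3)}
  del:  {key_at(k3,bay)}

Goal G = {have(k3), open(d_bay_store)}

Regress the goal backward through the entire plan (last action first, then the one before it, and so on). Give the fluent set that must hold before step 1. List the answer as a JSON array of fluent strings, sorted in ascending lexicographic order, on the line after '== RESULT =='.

Regress step by step:
  through step 2 (grab(k3)): drop {have(k3)}, keep {open(d_bay_store)}, require {at(bay), key_at(k3,bay)}
    → {at(bay), key_at(k3,bay), open(d_bay_store)}
  through step 1 (move(kitchen,bay)): drop {at(bay)}, keep {key_at(k3,bay), open(d_bay_store)}, require {at(kitchen), open(d_bay_kitchen)}
    → {at(kitchen), key_at(k3,bay), open(d_bay_kitchen), open(d_bay_store)}

== RESULT ==
["at(kitchen)", "key_at(k3,bay)", "open(d_bay_kitchen)", "open(d_bay_store)"]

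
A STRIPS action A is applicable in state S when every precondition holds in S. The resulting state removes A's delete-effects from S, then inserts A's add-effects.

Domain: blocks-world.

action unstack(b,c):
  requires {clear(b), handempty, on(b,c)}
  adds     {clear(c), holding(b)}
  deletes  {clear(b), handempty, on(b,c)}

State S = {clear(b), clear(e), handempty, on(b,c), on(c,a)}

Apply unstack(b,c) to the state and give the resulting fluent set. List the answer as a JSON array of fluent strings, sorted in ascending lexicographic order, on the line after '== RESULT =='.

Progress:
  pre ⊆ S: {clear(b), handempty, on(b,c)} ⊆ S  — applicable
  S \ del = {clear(e), on(c,a)}
  ∪ add   = {clear(c), clear(e), holding(b), on(c,a)}

== RESULT ==
["clear(c)", "clear(e)", "holding(b)", "on(c,a)"]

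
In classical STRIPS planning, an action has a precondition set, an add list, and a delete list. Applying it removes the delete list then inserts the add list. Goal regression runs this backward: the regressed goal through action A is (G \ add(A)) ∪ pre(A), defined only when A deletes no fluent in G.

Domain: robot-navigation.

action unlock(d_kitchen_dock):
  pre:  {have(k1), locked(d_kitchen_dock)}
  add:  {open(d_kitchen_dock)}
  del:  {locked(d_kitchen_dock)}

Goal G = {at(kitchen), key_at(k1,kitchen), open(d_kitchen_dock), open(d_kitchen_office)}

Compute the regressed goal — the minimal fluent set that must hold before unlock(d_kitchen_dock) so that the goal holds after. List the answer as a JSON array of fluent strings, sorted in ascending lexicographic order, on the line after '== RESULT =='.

Regress:
  G ∩ del = {}  (empty — regression defined)
  G \ add = {at(kitchen), key_at(k1,kitchen), open(d_kitchen_dock), open(d_kitchen_office)} \ {open(d_kitchen_dock)} = {at(kitchen), key_at(k1,kitchen), open(d_kitchen_office)}
  ∪ pre   = {at(kitchen), key_at(k1,kitchen), open(d_kitchen_office)} ∪ {have(k1), locked(d_kitchen_dock)}
          = {at(kitchen), have(k1), key_at(k1,kitchen), locked(d_kitchen_dock), open(d_kitchen_office)}

== RESULT ==
["at(kitchen)", "have(k1)", "key_at(k1,kitchen)", "locked(d_kitchen_dock)", "open(d_kitchen_office)"]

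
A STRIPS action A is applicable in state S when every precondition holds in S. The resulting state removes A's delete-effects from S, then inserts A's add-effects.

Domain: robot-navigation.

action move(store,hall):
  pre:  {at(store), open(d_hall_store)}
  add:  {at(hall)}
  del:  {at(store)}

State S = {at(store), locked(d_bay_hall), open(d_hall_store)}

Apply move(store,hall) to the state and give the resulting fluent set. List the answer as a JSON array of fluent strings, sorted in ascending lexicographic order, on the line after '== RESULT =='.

Progress:
  pre ⊆ S: {at(store), open(d_hall_store)} ⊆ S  — applicable
  S \ del = {locked(d_bay_hall), open(d_hall_store)}
  ∪ add   = {at(hall), locked(d_bay_hall), open(d_hall_store)}

== RESULT ==
["at(hall)", "locked(d_bay_hall)", "open(d_hall_store)"]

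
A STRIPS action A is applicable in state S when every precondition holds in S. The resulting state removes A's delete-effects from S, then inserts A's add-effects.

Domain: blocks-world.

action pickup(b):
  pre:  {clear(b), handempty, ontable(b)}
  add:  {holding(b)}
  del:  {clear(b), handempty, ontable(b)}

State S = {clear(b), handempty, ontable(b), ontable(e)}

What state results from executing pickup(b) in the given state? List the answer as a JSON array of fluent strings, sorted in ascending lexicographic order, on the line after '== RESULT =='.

Progress:
  pre ⊆ S: {clear(b), handempty, ontable(b)} ⊆ S  — applicable
  S \ del = {ontable(e)}
  ∪ add   = {holding(b), ontable(e)}

== RESULT ==
["holding(b)", "ontable(e)"]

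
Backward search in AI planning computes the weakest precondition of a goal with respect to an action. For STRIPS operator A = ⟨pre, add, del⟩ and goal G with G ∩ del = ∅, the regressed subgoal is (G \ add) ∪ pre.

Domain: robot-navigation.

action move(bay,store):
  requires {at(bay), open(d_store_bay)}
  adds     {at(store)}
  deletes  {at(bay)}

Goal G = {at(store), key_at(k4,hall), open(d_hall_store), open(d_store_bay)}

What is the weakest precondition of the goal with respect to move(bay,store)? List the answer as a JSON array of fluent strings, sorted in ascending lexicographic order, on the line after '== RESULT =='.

Regress:
  G ∩ del = {}  (empty — regression defined)
  G \ add = {at(store), key_at(k4,hall), open(d_hall_store), open(d_store_bay)} \ {at(store)} = {key_at(k4,hall), open(d_hall_store), open(d_store_bay)}
  ∪ pre   = {key_at(k4,hall), open(d_hall_store), open(d_store_bay)} ∪ {at(bay), open(d_store_bay)}
          = {at(bay), key_at(k4,hall), open(d_hall_store), open(d_store_bay)}

== RESULT ==
["at(bay)", "key_at(k4,hall)", "open(d_hall_store)", "open(d_store_bay)"]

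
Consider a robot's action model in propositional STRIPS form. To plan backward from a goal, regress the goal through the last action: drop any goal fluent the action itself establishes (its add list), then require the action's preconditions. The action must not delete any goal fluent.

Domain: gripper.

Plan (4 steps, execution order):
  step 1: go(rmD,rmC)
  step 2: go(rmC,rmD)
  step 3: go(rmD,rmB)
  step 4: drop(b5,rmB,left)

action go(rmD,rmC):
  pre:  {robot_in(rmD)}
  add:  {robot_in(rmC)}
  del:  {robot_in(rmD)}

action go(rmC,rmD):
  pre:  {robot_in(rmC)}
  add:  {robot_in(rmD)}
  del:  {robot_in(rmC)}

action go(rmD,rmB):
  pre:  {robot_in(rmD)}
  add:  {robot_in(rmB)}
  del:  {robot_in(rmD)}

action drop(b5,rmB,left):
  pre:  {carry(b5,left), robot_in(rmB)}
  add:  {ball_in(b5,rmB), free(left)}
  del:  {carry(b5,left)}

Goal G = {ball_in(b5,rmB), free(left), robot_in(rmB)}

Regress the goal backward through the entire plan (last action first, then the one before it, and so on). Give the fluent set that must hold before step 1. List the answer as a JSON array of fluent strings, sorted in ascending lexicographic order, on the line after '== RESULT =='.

Work backward from the goal:
  through step 4 (drop(b5,rmB,left)): drop {ball_in(b5,rmB), free(left)}, keep {robot_in(rmB)}, require {carry(b5,left), robot_in(rmB)}
    → {carry(b5,left), robot_in(rmB)}
  through step 3 (go(rmD,rmB)): drop {robot_in(rmB)}, keep {carry(b5,left)}, require {robot_in(rmD)}
    → {carry(b5,left), robot_in(rmD)}
  through step 2 (go(rmC,rmD)): drop {robot_in(rmD)}, keep {carry(b5,left)}, require {robot_in(rmC)}
    → {carry(b5,left), robot_in(rmC)}
  through step 1 (go(rmD,rmC)): drop {robot_in(rmC)}, keep {carry(b5,left)}, require {robot_in(rmD)}
    → {carry(b5,left), robot_in(rmD)}

== RESULT ==
["carry(b5,left)", "robot_in(rmD)"]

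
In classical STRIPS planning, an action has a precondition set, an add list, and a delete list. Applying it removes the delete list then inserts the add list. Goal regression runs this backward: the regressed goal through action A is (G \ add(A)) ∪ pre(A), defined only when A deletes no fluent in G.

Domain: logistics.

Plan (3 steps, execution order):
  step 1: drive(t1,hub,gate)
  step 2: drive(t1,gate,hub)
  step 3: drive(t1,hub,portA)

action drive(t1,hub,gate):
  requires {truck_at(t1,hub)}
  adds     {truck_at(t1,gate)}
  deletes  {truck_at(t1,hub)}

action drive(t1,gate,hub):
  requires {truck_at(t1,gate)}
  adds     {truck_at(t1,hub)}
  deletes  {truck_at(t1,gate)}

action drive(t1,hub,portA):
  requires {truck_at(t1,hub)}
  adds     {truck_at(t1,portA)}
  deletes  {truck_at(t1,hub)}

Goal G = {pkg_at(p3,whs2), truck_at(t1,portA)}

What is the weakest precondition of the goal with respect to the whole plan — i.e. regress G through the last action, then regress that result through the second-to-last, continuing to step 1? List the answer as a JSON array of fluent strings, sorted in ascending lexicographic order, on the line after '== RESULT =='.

Work backward from the goal:
  through step 3 (drive(t1,hub,portA)): drop {truck_at(t1,portA)}, keep {pkg_at(p3,whs2)}, require {truck_at(t1,hub)}
    → {pkg_at(p3,whs2), truck_at(t1,hub)}
  through step 2 (drive(t1,gate,hub)): drop {truck_at(t1,hub)}, keep {pkg_at(p3,whs2)}, require {truck_at(t1,gate)}
    → {pkg_at(p3,whs2), truck_at(t1,gate)}
  through step 1 (drive(t1,hub,gate)): drop {truck_at(t1,gate)}, keep {pkg_at(p3,whs2)}, require {truck_at(t1,hub)}
    → {pkg_at(p3,whs2), truck_at(t1,hub)}

== RESULT ==
["pkg_at(p3,whs2)", "truck_at(t1,hub)"]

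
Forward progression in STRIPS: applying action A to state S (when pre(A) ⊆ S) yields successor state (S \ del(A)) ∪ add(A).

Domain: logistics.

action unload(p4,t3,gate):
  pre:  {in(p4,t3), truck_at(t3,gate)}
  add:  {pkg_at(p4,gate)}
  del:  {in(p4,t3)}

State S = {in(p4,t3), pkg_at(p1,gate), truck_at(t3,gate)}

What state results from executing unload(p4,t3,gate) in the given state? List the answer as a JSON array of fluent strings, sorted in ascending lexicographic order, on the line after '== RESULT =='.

Compute (S \ del) ∪ add:
  pre ⊆ S: {in(p4,t3), truck_at(t3,gate)} ⊆ S  — applicable
  S \ del = {pkg_at(p1,gate), truck_at(t3,gate)}
  ∪ add   = {pkg_at(p1,gate), pkg_at(p4,gate), truck_at(t3,gate)}

== RESULT ==
["pkg_at(p1,gate)", "pkg_at(p4,gate)", "truck_at(t3,gate)"]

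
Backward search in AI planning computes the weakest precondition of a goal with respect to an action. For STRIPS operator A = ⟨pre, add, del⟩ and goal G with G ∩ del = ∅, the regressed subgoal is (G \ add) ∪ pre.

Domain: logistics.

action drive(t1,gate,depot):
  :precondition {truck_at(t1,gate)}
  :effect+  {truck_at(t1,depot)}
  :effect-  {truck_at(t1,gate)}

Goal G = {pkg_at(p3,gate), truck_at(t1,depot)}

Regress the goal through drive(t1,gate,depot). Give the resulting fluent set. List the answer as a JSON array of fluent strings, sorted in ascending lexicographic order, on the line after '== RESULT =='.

Compute (G \ add) ∪ pre:
  G ∩ del = {}  (empty — regression defined)
  G \ add = {pkg_at(p3,gate), truck_at(t1,depot)} \ {truck_at(t1,depot)} = {pkg_at(p3,gate)}
  ∪ pre   = {pkg_at(p3,gate)} ∪ {truck_at(t1,gate)}
          = {pkg_at(p3,gate), truck_at(t1,gate)}

== RESULT ==
["pkg_at(p3,gate)", "truck_at(t1,gate)"]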